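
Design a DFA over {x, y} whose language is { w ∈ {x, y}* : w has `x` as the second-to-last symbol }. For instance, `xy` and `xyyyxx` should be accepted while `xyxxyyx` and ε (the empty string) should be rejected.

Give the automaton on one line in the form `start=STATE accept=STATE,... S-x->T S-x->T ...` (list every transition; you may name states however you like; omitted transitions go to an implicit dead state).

A DFA must remember the last 2 symbols (since which symbol is second-to-last isn't known until the input ends). Use one state per possible window of the last ≤2 symbols; accept from those whose window starts with `x`.
With 7 states:
        x   y  
>  S0   S1  S2 
   S1   S3  S4 
   S2   S5  S6 
 * S3   S3  S4 
 * S4   S5  S6 
   S5   S3  S4 
   S6   S5  S6 
(> = start, * = accepting)

start=S0 accept=S3,S4 S0-x->S1 S0-y->S2 S1-x->S3 S1-y->S4 S2-x->S5 S2-y->S6 S3-x->S3 S3-y->S4 S4-x->S5 S4-y->S6 S5-x->S3 S5-y->S4 S6-x->S5 S6-y->S6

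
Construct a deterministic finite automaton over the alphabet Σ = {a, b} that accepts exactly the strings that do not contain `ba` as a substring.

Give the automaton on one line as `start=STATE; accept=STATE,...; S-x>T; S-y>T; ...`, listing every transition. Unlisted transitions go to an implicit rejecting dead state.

Track partial matches of the forbidden pattern `ba`. State q2 is a dead state reached once `ba` has occurred; every other state accepts. q0 means no part of `ba` is currently matched.
A 3-state machine:
        a   b  
>* q0   q0  q1 
 * q1   q2  q1 
   q2   q2  q2 
(> = start, * = accepting)

start=q0; accept=q0,q1; q0-a>q0; q0-b>q1; q1-a>q2; q1-b>q1; q2-a>q2; q2-b>q2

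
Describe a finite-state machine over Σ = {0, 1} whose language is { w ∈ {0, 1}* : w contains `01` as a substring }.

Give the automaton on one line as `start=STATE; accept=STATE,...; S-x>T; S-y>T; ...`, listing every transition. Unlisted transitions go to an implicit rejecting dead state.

start=q0; accept=q2; q0-0>q1; q0-1>q0; q1-0>q1; q1-1>q2; q2-0>q2; q2-1>q2

Track how much of `01` has been matched so far: state q0 is no progress, q2 is the absorbing accept state reached once `01` has occurred. Intermediate states record partial matches; on a mismatch, fall back to the longest reusable overlap.
        0   1  
>  q0   q1  q0 
   q1   q1  q2 
 * q2   q2  q2 
(> = start, * = accepting)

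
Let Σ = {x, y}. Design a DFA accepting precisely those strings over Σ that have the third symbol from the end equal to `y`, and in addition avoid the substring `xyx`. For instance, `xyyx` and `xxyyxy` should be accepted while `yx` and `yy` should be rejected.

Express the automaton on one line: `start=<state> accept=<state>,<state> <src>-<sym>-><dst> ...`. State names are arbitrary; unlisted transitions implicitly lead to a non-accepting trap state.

Run two small machines in parallel and take their product. The first has 15 states tracking the last 3 symbols read; the second has 4 states tracking partial matches of the forbidden pattern `xyx`. A product state is a pair (one from each), accepting exactly when both do. After merging equivalent states the machine shrinks.
          x    y  
>  q0     q1   q2 
   q1     q1   q3 
   q2     q4   q5 
   q3     q6   q5 
   q4     q7   q8 
   q5     q9  q10 
   q6     q6   q6 
 * q7     q1   q3 
 * q8     q6   q5 
 * q9     q7   q8 
 * q10    q9  q10 
(> = start, * = accepting)

start=q0 accept=q7,q8,q9,q10 q0-x->q1 q0-y->q2 q1-x->q1 q1-y->q3 q2-x->q4 q2-y->q5 q3-x->q6 q3-y->q5 q4-x->q7 q4-y->q8 q5-x->q9 q5-y->q10 q6-x->q6 q6-y->q6 q7-x->q1 q7-y->q3 q8-x->q6 q8-y->q5 q9-x->q7 q9-y->q8 q10-x->q9 q10-y->q10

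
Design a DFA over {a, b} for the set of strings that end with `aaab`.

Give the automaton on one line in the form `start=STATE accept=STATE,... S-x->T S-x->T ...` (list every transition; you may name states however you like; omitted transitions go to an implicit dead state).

Let each state record the length of the longest suffix of the input read so far that is also a prefix of `aaab`. s1 means the last symbol is `a`; s2 means the last 2 symbols are `aa`; s3 means the last 3 symbols are `aaa`; s4 means the last 4 symbols are `aaab`. Accept only at s4, where the string currently ends in `aaab`.
With 5 states:
        a   b  
>  s0   s1  s0 
   s1   s2  s0 
   s2   s3  s0 
   s3   s3  s4 
 * s4   s1  s0 
(> = start, * = accepting)

start=s0 accept=s4 s0-a->s1 s0-b->s0 s1-a->s2 s1-b->s0 s2-a->s3 s2-b->s0 s3-a->s3 s3-b->s4 s4-a->s1 s4-b->s0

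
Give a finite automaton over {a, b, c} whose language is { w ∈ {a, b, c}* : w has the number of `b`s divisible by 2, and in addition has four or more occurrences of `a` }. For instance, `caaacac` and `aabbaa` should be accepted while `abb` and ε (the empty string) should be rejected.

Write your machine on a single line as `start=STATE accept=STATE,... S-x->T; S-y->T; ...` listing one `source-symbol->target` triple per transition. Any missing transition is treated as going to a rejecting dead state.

Run two small machines in parallel and take their product. The first has 2 states tracking the count of `b`s modulo 2; the second has 6 states tracking the count of `a`s, saturating at 5. A product state is a pair (one from each), accepting exactly when both do. After merging equivalent states the machine shrinks.
10 states suffice.
        a   b   c  
>  q0   q1  q2  q0 
   q1   q3  q4  q1 
   q2   q4  q0  q2 
   q3   q5  q6  q3 
   q4   q6  q1  q4 
   q5   q7  q8  q5 
   q6   q8  q3  q6 
 * q7   q7  q9  q7 
   q8   q9  q5  q8 
   q9   q9  q7  q9 
(> = start, * = accepting)

start=q0; accept=q7; q0-a->q1; q0-b->q2; q0-c->q0; q1-a->q3; q1-b->q4; q1-c->q1; q2-a->q4; q2-b->q0; q2-c->q2; q3-a->q5; q3-b->q6; q3-c->q3; q4-a->q6; q4-b->q1; q4-c->q4; q5-a->q7; q5-b->q8; q5-c->q5; q6-a->q8; q6-b->q3; q6-c->q6; q7-a->q7; q7-b->q9; q7-c->q7; q8-a->q9; q8-b->q5; q8-c->q8; q9-a->q9; q9-b->q7; q9-c->q9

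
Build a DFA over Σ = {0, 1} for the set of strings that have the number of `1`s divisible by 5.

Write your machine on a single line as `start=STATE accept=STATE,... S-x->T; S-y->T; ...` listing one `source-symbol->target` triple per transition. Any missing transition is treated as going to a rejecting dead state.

Keep the running count of `1`s modulo 5: each `1` advances along the cycle q0 → q1 → q2 → q3 → q4 → q0 while other symbols loop. Accept at q0.
5 states suffice.
        0   1  
>* q0   q0  q1 
   q1   q1  q2 
   q2   q2  q3 
   q3   q3  q4 
   q4   q4  q0 
(> = start, * = accepting)

start=q0; accept=q0; q0-0->q0; q0-1->q1; q1-0->q1; q1-1->q2; q2-0->q2; q2-1->q3; q3-0->q3; q3-1->q4; q4-0->q4; q4-1->q0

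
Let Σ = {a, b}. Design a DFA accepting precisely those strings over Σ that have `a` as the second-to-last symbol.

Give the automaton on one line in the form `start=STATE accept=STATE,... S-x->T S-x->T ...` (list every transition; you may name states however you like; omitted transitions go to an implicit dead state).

Because acceptance depends on a position counted from the end, the machine has to buffer the most recent 2 symbols. Make each state the string of the last up-to-2 symbols read; on input `x` shift the window left and append `x`. Accept when the buffered window has length 2 and begins with `a`.
7 states suffice.
        a   b  
>  S0   S1  S2 
   S1   S3  S4 
   S2   S5  S6 
 * S3   S3  S4 
 * S4   S5  S6 
   S5   S3  S4 
   S6   S5  S6 
(> = start, * = accepting)

start=S0 accept=S3,S4 S0-a->S1 S0-b->S2 S1-a->S3 S1-b->S4 S2-a->S5 S2-b->S6 S3-a->S3 S3-b->S4 S4-a->S5 S4-b->S6 S5-a->S3 S5-b->S4 S6-a->S5 S6-b->S6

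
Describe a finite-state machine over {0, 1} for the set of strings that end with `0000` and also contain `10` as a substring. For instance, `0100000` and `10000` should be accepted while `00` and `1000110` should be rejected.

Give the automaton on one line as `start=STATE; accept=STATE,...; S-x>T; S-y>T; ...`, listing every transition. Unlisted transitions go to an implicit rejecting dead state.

Build one automaton per condition and run them in lockstep. One (5 states) tracks how much of the suffix `0000` has currently been matched; the other (3 states) tracks whether and how much of `10` has been seen. Each combined state is a pair, one component from each; accept when both components accept.
An 11-state machine:
          0    1  
>  q0     q1   q2 
   q1     q3   q2 
   q2     q4   q2 
   q3     q5   q2 
   q4     q6   q7 
   q5     q8   q2 
   q6     q9   q7 
   q7     q4   q7 
   q8     q8   q2 
   q9    q10   q7 
 * q10   q10   q7 
(> = start, * = accepting)

start=q0; accept=q10; q0-0>q1; q0-1>q2; q1-0>q3; q1-1>q2; q2-0>q4; q2-1>q2; q3-0>q5; q3-1>q2; q4-0>q6; q4-1>q7; q5-0>q8; q5-1>q2; q6-0>q9; q6-1>q7; q7-0>q4; q7-1>q7; q8-0>q8; q8-1>q2; q9-0>q10; q9-1>q7; q10-0>q10; q10-1>q7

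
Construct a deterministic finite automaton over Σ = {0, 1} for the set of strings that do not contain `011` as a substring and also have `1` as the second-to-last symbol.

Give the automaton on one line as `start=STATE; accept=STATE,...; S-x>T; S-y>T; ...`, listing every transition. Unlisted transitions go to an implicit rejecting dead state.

Run two small machines in parallel and take their product. One (4 states) tracks partial matches of the forbidden pattern `011`; the other (7 states) tracks the last 2 symbols read. Each combined state is a pair, one component from each; accept when both components accept. Minimizing collapses redundant product states.
A 7-state machine:
        0   1  
>  q0   q1  q2 
   q1   q1  q3 
   q2   q4  q5 
   q3   q4  q6 
 * q4   q1  q3 
 * q5   q4  q5 
   q6   q6  q6 
(> = start, * = accepting)

start=q0; accept=q4,q5; q0-0>q1; q0-1>q2; q1-0>q1; q1-1>q3; q2-0>q4; q2-1>q5; q3-0>q4; q3-1>q6; q4-0>q1; q4-1>q3; q5-0>q4; q5-1>q5; q6-0>q6; q6-1>q6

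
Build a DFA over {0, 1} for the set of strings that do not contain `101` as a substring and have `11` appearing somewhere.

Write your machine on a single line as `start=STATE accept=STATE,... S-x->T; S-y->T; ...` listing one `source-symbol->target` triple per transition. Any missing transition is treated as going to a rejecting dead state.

start=q0; accept=q3,q5,q6; q0-0->q0; q0-1->q1; q1-0->q2; q1-1->q3; q2-0->q0; q2-1->q4; q3-0->q5; q3-1->q3; q4-0->q4; q4-1->q4; q5-0->q6; q5-1->q4; q6-0->q6; q6-1->q3

Handle the two conditions separately and then intersect. The first has 4 states tracking partial matches of the forbidden pattern `101`; the second has 3 states tracking whether and how much of `11` has been seen. A product state is a pair (one from each), accepting exactly when both do. Minimizing collapses redundant product states.
With 7 states:
        0   1  
>  q0   q0  q1 
   q1   q2  q3 
   q2   q0  q4 
 * q3   q5  q3 
   q4   q4  q4 
 * q5   q6  q4 
 * q6   q6  q3 
(> = start, * = accepting)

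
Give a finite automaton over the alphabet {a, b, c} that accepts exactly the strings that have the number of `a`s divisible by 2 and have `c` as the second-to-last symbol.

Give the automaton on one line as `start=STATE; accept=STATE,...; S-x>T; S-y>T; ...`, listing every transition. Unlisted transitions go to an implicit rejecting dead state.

Build one automaton per condition and run them in lockstep. The first has 2 states tracking the count of `a`s modulo 2; the second has 13 states tracking the last 2 symbols read. A product state is a pair (one from each), accepting exactly when both do. After merging equivalent states the machine shrinks.
        a   b   c  
>  s0   s1  s0  s2 
   s1   s0  s1  s3 
   s2   s1  s4  s5 
   s3   s4  s1  s3 
 * s4   s1  s0  s2 
 * s5   s1  s4  s5 
(> = start, * = accepting)

start=s0; accept=s4,s5; s0-a>s1; s0-b>s0; s0-c>s2; s1-a>s0; s1-b>s1; s1-c>s3; s2-a>s1; s2-b>s4; s2-c>s5; s3-a>s4; s3-b>s1; s3-c>s3; s4-a>s1; s4-b>s0; s4-c>s2; s5-a>s1; s5-b>s4; s5-c>s5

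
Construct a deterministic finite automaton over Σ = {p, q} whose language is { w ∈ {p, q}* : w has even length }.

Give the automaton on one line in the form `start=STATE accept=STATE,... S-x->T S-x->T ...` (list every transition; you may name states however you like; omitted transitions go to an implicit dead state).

Only the length mod 2 matters, so use a 2-cycle: from any state, every input symbol moves to the next state, wrapping S1 back to S0. Mark S0 accepting.
With 2 states:
        p   q  
>* S0   S1  S1 
   S1   S0  S0 
(> = start, * = accepting)

start=S0 accept=S0 S0-p->S1 S0-q->S1 S1-p->S0 S1-q->S0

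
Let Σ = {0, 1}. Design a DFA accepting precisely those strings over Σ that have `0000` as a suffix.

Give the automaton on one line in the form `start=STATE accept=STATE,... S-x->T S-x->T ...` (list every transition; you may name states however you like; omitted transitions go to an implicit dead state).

start=S0 accept=S4 S0-0->S1 S0-1->S0 S1-0->S2 S1-1->S0 S2-0->S3 S2-1->S0 S3-0->S4 S3-1->S0 S4-0->S4 S4-1->S0

Let each state record the length of the longest suffix of the input read so far that is also a prefix of `0000`. S1 means the last symbol is `0`; S2 means the last 2 symbols are `00`; S3 means the last 3 symbols are `000`; S4 means the last 4 symbols are `0000`. Accept only at S4, where the string currently ends in `0000`.
        0   1  
>  S0   S1  S0 
   S1   S2  S0 
   S2   S3  S0 
   S3   S4  S0 
 * S4   S4  S0 
(> = start, * = accepting)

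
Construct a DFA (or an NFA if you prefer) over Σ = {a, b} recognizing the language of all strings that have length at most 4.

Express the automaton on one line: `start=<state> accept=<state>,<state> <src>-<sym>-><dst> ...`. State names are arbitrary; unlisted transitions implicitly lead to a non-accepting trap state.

Count input length up to 5: every symbol moves from s0 toward s5, which means 'more than 4' and absorbs. Accept from {s0, s1, s2, s3, s4}.
With 6 states:
        a   b  
>* s0   s1  s1 
 * s1   s2  s2 
 * s2   s3  s3 
 * s3   s4  s4 
 * s4   s5  s5 
   s5   s5  s5 
(> = start, * = accepting)

start=s0 accept=s0,s1,s2,s3,s4 s0-a->s1 s0-b->s1 s1-a->s2 s1-b->s2 s2-a->s3 s2-b->s3 s3-a->s4 s3-b->s4 s4-a->s5 s4-b->s5 s5-a->s5 s5-b->s5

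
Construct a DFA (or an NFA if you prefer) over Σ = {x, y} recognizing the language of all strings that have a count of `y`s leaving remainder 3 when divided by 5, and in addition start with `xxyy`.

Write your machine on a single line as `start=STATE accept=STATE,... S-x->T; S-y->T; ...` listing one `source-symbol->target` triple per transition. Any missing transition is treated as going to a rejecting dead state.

start=S0; accept=S10; S0-x->S1; S0-y->S2; S1-x->S3; S1-y->S2; S2-x->S2; S2-y->S4; S3-x->S5; S3-y->S6; S4-x->S4; S4-y->S7; S5-x->S5; S5-y->S2; S6-x->S2; S6-y->S8; S7-x->S7; S7-y->S9; S8-x->S8; S8-y->S10; S9-x->S9; S9-y->S5; S10-x->S10; S10-y->S11; S11-x->S11; S11-y->S12; S12-x->S12; S12-y->S13; S13-x->S13; S13-y->S8

Handle the two conditions separately and then intersect. The first has 5 states tracking the count of `y`s modulo 5; the second has 6 states tracking whether the input so far still matches the prefix `xxyy`. A product state is a pair (one from each), accepting exactly when both do.
          x    y  
>  S0     S1   S2 
   S1     S3   S2 
   S2     S2   S4 
   S3     S5   S6 
   S4     S4   S7 
   S5     S5   S2 
   S6     S2   S8 
   S7     S7   S9 
   S8     S8  S10 
   S9     S9   S5 
 * S10   S10  S11 
   S11   S11  S12 
   S12   S12  S13 
   S13   S13   S8 
(> = start, * = accepting)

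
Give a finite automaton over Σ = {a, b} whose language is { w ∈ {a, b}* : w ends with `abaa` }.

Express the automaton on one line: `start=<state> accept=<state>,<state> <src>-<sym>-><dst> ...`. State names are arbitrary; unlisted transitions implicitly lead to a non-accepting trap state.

Remember how much of `abaa` the current input suffix matches. State s0 means no match yet; s1 means the last symbol is `a`; s2 means the last 2 symbols are `ab`; s3 means the last 3 symbols are `aba`; s4 means the last 4 symbols are `abaa`. Only s4 accepts. On a mismatch, fall back to the longest proper suffix that is still a prefix of `abaa`.
5 states suffice.
        a   b  
>  s0   s1  s0 
   s1   s1  s2 
   s2   s3  s0 
   s3   s4  s2 
 * s4   s1  s2 
(> = start, * = accepting)

start=s0 accept=s4 s0-a->s1 s0-b->s0 s1-a->s1 s1-b->s2 s2-a->s3 s2-b->s0 s3-a->s4 s3-b->s2 s4-a->s1 s4-b->s2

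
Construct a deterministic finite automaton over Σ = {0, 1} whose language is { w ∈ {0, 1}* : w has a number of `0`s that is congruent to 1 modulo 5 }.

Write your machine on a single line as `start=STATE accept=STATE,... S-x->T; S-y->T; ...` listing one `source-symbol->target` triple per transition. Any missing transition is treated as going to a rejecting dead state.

Keep the running count of `0`s modulo 5: each `0` advances along the cycle S0 → S1 → S2 → S3 → S4 → S0 while other symbols loop. Accept at S1.
5 states suffice.
        0   1  
>  S0   S1  S0 
 * S1   S2  S1 
   S2   S3  S2 
   S3   S4  S3 
   S4   S0  S4 
(> = start, * = accepting)

start=S0; accept=S1; S0-0->S1; S0-1->S0; S1-0->S2; S1-1->S1; S2-0->S3; S2-1->S2; S3-0->S4; S3-1->S3; S4-0->S0; S4-1->S4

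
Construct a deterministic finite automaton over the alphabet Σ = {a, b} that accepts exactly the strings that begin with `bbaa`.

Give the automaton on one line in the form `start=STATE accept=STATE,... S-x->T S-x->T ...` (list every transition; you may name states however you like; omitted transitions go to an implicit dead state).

Check the first 4 symbols one by one: q0 through q3 record how many have matched `bbaa` so far; any wrong symbol goes to the dead state q5. After all 4 match we enter the accepting sink q4.
With 6 states:
        a   b  
>  q0   q5  q1 
   q1   q5  q2 
   q2   q3  q5 
   q3   q4  q5 
 * q4   q4  q4 
   q5   q5  q5 
(> = start, * = accepting)

start=q0 accept=q4 q0-a->q5 q0-b->q1 q1-a->q5 q1-b->q2 q2-a->q3 q2-b->q5 q3-a->q4 q3-b->q5 q4-a->q4 q4-b->q4 q5-a->q5 q5-b->q5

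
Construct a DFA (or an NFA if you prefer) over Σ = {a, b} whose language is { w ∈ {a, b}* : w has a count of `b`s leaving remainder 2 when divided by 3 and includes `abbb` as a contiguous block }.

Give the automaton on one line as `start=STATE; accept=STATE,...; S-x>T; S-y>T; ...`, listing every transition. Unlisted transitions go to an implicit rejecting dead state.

Build one automaton per condition and run them in lockstep. The first has 3 states tracking the count of `b`s modulo 3; the second has 5 states tracking whether and how much of `abbb` has been seen. A product state is a pair (one from each), accepting exactly when both do.
          a    b  
>  q0     q1   q2 
   q1     q1   q3 
   q2     q4   q5 
   q3     q4   q6 
   q4     q4   q7 
   q5     q8   q0 
   q6     q8   q9 
   q7     q8  q10 
   q8     q8  q11 
   q9     q9  q12 
   q10    q1  q12 
   q11    q1  q13 
   q12   q12  q14 
   q13    q4  q14 
 * q14   q14   q9 
(> = start, * = accepting)

start=q0; accept=q14; q0-a>q1; q0-b>q2; q1-a>q1; q1-b>q3; q2-a>q4; q2-b>q5; q3-a>q4; q3-b>q6; q4-a>q4; q4-b>q7; q5-a>q8; q5-b>q0; q6-a>q8; q6-b>q9; q7-a>q8; q7-b>q10; q8-a>q8; q8-b>q11; q9-a>q9; q9-b>q12; q10-a>q1; q10-b>q12; q11-a>q1; q11-b>q13; q12-a>q12; q12-b>q14; q13-a>q4; q13-b>q14; q14-a>q14; q14-b>q9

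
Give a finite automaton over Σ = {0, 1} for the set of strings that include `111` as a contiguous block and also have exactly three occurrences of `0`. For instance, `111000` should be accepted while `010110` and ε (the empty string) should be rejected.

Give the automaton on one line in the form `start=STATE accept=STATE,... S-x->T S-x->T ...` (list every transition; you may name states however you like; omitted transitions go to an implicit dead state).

start=s0 accept=s18 s0-0->s1 s0-1->s2 s1-0->s3 s1-1->s4 s2-0->s1 s2-1->s5 s3-0->s6 s3-1->s7 s4-0->s3 s4-1->s8 s5-0->s1 s5-1->s9 s6-0->s10 s6-1->s11 s7-0->s6 s7-1->s12 s8-0->s3 s8-1->s13 s9-0->s13 s9-1->s9 s10-0->s10 s10-1->s14 s11-0->s10 s11-1->s15 s12-0->s6 s12-1->s16 s13-0->s16 s13-1->s13 s14-0->s10 s14-1->s17 s15-0->s10 s15-1->s18 s16-0->s18 s16-1->s16 s17-0->s10 s17-1->s19 s18-0->s19 s18-1->s18 s19-0->s19 s19-1->s19

Build one automaton per condition and run them in lockstep. One (4 states) tracks whether and how much of `111` has been seen; the other (5 states) tracks the count of `0`s, saturating at 4. Each combined state is a pair, one component from each; accept when both components accept.
20 states suffice.
          0    1  
>  s0     s1   s2 
   s1     s3   s4 
   s2     s1   s5 
   s3     s6   s7 
   s4     s3   s8 
   s5     s1   s9 
   s6    s10  s11 
   s7     s6  s12 
   s8     s3  s13 
   s9    s13   s9 
   s10   s10  s14 
   s11   s10  s15 
   s12    s6  s16 
   s13   s16  s13 
   s14   s10  s17 
   s15   s10  s18 
   s16   s18  s16 
   s17   s10  s19 
 * s18   s19  s18 
   s19   s19  s19 
(> = start, * = accepting)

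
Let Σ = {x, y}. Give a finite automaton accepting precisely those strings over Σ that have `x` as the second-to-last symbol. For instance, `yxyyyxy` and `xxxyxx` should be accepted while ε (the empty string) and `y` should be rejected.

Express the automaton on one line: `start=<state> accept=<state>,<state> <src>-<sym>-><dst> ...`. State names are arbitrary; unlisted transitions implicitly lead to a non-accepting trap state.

start=q0 accept=q3,q4 q0-x->q1 q0-y->q2 q1-x->q3 q1-y->q4 q2-x->q5 q2-y->q6 q3-x->q3 q3-y->q4 q4-x->q5 q4-y->q6 q5-x->q3 q5-y->q4 q6-x->q5 q6-y->q6

A DFA must remember the last 2 symbols (since which symbol is second-to-last isn't known until the input ends). Use one state per possible window of the last ≤2 symbols; accept from those whose window starts with `x`.
        x   y  
>  q0   q1  q2 
   q1   q3  q4 
   q2   q5  q6 
 * q3   q3  q4 
 * q4   q5  q6 
   q5   q3  q4 
   q6   q5  q6 
(> = start, * = accepting)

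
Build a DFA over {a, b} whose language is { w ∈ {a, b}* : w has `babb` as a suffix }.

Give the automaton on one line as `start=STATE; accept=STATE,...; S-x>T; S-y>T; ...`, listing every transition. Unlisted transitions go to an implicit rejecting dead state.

Let each state record the length of the longest suffix of the input read so far that is also a prefix of `babb`. s1 means the last symbol is `b`; s2 means the last 2 symbols are `ba`; s3 means the last 3 symbols are `bab`; s4 means the last 4 symbols are `babb`. Accept only at s4, where the string currently ends in `babb`.
With 5 states:
        a   b  
>  s0   s0  s1 
   s1   s2  s1 
   s2   s0  s3 
   s3   s2  s4 
 * s4   s2  s1 
(> = start, * = accepting)

start=s0; accept=s4; s0-a>s0; s0-b>s1; s1-a>s2; s1-b>s1; s2-a>s0; s2-b>s3; s3-a>s2; s3-b>s4; s4-a>s2; s4-b>s1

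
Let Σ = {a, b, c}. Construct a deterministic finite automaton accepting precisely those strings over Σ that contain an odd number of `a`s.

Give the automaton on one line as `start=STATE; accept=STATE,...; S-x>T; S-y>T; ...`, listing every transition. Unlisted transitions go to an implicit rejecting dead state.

The only thing that matters is how many `a`s have appeared, reduced mod 2. Use one state per residue: q0 for 0, …, q1 for 1. Reading `a` moves to the next residue; anything else stays put. q1 is accepting.
        a   b   c  
>  q0   q1  q0  q0 
 * q1   q0  q1  q1 
(> = start, * = accepting)

start=q0; accept=q1; q0-a>q1; q0-b>q0; q0-c>q0; q1-a>q0; q1-b>q1; q1-c>q1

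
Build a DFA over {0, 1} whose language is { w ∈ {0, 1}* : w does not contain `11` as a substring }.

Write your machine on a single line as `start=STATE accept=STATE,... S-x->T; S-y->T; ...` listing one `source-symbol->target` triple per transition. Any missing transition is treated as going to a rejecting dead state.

start=A; accept=A,B; A-0->A; A-1->B; B-0->A; B-1->C; C-0->C; C-1->C

Track partial matches of the forbidden pattern `11`. State C is a dead state reached once `11` has occurred; every other state accepts. A means no part of `11` is currently matched.
3 states suffice.
       0  1 
>* A   A  B 
 * B   A  C 
   C   C  C 
(> = start, * = accepting)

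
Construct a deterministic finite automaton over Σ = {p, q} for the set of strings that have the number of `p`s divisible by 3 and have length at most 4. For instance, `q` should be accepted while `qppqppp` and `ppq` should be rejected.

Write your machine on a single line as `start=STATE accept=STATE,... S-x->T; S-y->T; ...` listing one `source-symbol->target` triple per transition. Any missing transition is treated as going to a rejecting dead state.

start=A; accept=A,C,F,G,J; A-p->B; A-q->C; B-p->D; B-q->E; C-p->E; C-q->F; D-p->G; D-q->H; E-p->H; E-q->I; F-p->I; F-q->G; G-p->I; G-q->J; H-p->J; H-q->I; I-p->I; I-q->I; J-p->I; J-q->I

Build one automaton per condition and run them in lockstep. One (3 states) tracks the count of `p`s modulo 3; the other (6 states) tracks the input length, saturating at 5. Each combined state is a pair, one component from each; accept when both components accept. Minimizing collapses redundant product states.
A 10-state machine:
       p  q 
>* A   B  C 
   B   D  E 
 * C   E  F 
   D   G  H 
   E   H  I 
 * F   I  G 
 * G   I  J 
   H   J  I 
   I   I  I 
 * J   I  I 
(> = start, * = accepting)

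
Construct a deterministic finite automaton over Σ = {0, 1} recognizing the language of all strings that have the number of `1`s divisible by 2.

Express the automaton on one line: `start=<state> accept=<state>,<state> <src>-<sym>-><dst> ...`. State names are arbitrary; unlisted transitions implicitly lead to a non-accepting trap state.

start=q0 accept=q0 q0-0->q0 q0-1->q1 q1-0->q1 q1-1->q0

Keep the running count of `1`s modulo 2: each `1` advances along the cycle q0 → q1 → q0 while other symbols loop. Accept at q0.
A 2-state machine:
        0   1  
>* q0   q0  q1 
   q1   q1  q0 
(> = start, * = accepting)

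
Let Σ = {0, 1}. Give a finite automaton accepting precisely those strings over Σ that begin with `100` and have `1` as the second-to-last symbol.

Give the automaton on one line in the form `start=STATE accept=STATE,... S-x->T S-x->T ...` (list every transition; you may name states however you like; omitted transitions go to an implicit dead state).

Handle the two conditions separately and then intersect. One (5 states) tracks whether the input so far still matches the prefix `100`; the other (7 states) tracks the last 2 symbols read. Each combined state is a pair, one component from each; accept when both components accept.
          0    1  
>  S0     S1   S2 
   S1     S3   S4 
   S2     S5   S6 
   S3     S3   S4 
   S4     S7   S6 
   S5     S8   S4 
   S6     S7   S6 
   S7     S3   S4 
   S8     S8   S9 
   S9    S10  S11 
 * S10    S8   S9 
 * S11   S10  S11 
(> = start, * = accepting)

start=S0 accept=S10,S11 S0-0->S1 S0-1->S2 S1-0->S3 S1-1->S4 S2-0->S5 S2-1->S6 S3-0->S3 S3-1->S4 S4-0->S7 S4-1->S6 S5-0->S8 S5-1->S4 S6-0->S7 S6-1->S6 S7-0->S3 S7-1->S4 S8-0->S8 S8-1->S9 S9-0->S10 S9-1->S11 S10-0->S8 S10-1->S9 S11-0->S10 S11-1->S11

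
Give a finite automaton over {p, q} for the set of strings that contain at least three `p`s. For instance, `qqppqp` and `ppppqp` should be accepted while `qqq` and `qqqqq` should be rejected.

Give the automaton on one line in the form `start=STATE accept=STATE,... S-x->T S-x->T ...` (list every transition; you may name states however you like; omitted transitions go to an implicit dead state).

start=s0 accept=s3,s4 s0-p->s1 s0-q->s0 s1-p->s2 s1-q->s1 s2-p->s3 s2-q->s2 s3-p->s4 s3-q->s3 s4-p->s4 s4-q->s4

Only the number of `p`s matters, and only up to 4. Make a chain s0 → s1 → s2 → s3 → s4 advanced by each `p` (with s4 absorbing); every other symbol self-loops. The accepting set is {s3, s4}.
With 5 states:
        p   q  
>  s0   s1  s0 
   s1   s2  s1 
   s2   s3  s2 
 * s3   s4  s3 
 * s4   s4  s4 
(> = start, * = accepting)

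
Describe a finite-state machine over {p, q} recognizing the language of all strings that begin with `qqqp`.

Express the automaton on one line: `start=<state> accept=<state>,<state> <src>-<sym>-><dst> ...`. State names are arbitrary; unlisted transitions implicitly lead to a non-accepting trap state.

Walk along `qqqp` while the input agrees: from s0 take `q` to s1, and so on. Any deviation drops to the rejecting sink s5. Once s4 is reached the prefix is confirmed and every continuation is accepted.
        p   q  
>  s0   s5  s1 
   s1   s5  s2 
   s2   s5  s3 
   s3   s4  s5 
 * s4   s4  s4 
   s5   s5  s5 
(> = start, * = accepting)

start=s0 accept=s4 s0-p->s5 s0-q->s1 s1-p->s5 s1-q->s2 s2-p->s5 s2-q->s3 s3-p->s4 s3-q->s5 s4-p->s4 s4-q->s4 s5-p->s5 s5-q->s5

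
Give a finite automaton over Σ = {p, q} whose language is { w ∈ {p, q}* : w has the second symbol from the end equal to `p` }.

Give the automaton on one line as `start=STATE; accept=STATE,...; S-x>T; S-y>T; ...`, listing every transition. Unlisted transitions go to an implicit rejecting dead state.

A DFA must remember the last 2 symbols (since which symbol is second-to-last isn't known until the input ends). Use one state per possible window of the last ≤2 symbols; accept from those whose window starts with `p`.
       p  q 
>  A   B  C 
   B   D  E 
   C   F  G 
 * D   D  E 
 * E   F  G 
   F   D  E 
   G   F  G 
(> = start, * = accepting)

start=A; accept=D,E; A-p>B; A-q>C; B-p>D; B-q>E; C-p>F; C-q>G; D-p>D; D-q>E; E-p>F; E-q>G; F-p>D; F-q>E; G-p>F; G-q>G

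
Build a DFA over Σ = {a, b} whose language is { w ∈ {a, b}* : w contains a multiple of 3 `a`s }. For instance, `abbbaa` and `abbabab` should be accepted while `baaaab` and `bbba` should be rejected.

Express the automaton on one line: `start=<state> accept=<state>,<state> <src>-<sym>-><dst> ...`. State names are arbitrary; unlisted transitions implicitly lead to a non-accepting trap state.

start=q0 accept=q0 q0-a->q1 q0-b->q0 q1-a->q2 q1-b->q1 q2-a->q0 q2-b->q2

The only thing that matters is how many `a`s have appeared, reduced mod 3. Use one state per residue: q0 for 0, …, q2 for 2. Reading `a` moves to the next residue; anything else stays put. q0 is accepting.
With 3 states:
        a   b  
>* q0   q1  q0 
   q1   q2  q1 
   q2   q0  q2 
(> = start, * = accepting)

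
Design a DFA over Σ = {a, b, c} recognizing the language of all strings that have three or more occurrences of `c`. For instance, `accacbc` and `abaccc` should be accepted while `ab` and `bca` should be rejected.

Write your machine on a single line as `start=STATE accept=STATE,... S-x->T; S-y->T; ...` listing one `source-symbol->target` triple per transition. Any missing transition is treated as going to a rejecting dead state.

start=q0; accept=q3,q4; q0-a->q0; q0-b->q0; q0-c->q1; q1-a->q1; q1-b->q1; q1-c->q2; q2-a->q2; q2-b->q2; q2-c->q3; q3-a->q3; q3-b->q3; q3-c->q4; q4-a->q4; q4-b->q4; q4-c->q4

Count `c`s, saturating at 4: states q0 through q3 mean 0 through 3 `c`s seen; q4 means more than 3. Each `c` increments (capped at q4); other symbols loop. Accept from {q3, q4}.
        a   b   c  
>  q0   q0  q0  q1 
   q1   q1  q1  q2 
   q2   q2  q2  q3 
 * q3   q3  q3  q4 
 * q4   q4  q4  q4 
(> = start, * = accepting)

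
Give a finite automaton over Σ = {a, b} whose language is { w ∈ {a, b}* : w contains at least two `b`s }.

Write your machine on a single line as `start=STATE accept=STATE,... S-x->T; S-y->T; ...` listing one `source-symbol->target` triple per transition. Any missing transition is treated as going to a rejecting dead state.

start=S0; accept=S2,S3; S0-a->S0; S0-b->S1; S1-a->S1; S1-b->S2; S2-a->S2; S2-b->S3; S3-a->S3; S3-b->S3

Only the number of `b`s matters, and only up to 3. Make a chain S0 → S1 → S2 → S3 advanced by each `b` (with S3 absorbing); every other symbol self-loops. The accepting set is {S2, S3}.
4 states suffice.
        a   b  
>  S0   S0  S1 
   S1   S1  S2 
 * S2   S2  S3 
 * S3   S3  S3 
(> = start, * = accepting)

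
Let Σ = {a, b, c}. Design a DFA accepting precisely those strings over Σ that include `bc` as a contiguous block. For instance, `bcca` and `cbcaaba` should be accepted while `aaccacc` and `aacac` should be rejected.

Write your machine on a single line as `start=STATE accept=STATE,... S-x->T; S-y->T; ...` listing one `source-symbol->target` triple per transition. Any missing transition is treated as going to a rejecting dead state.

start=q0; accept=q2; q0-a->q0; q0-b->q1; q0-c->q0; q1-a->q0; q1-b->q1; q1-c->q2; q2-a->q2; q2-b->q2; q2-c->q2

Track how much of `bc` has been matched so far: state q0 is no progress, q2 is the absorbing accept state reached once `bc` has occurred. Intermediate states record partial matches; on a mismatch, fall back to the longest reusable overlap.
With 3 states:
        a   b   c  
>  q0   q0  q1  q0 
   q1   q0  q1  q2 
 * q2   q2  q2  q2 
(> = start, * = accepting)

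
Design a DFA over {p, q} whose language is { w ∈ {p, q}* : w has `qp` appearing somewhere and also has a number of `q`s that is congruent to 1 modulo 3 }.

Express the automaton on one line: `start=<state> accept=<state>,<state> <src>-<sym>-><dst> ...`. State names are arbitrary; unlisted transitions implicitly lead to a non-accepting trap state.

Run two small machines in parallel and take their product. The first has 3 states tracking whether and how much of `qp` has been seen; the second has 3 states tracking the count of `q`s modulo 3. A product state is a pair (one from each), accepting exactly when both do.
        p   q  
>  S0   S0  S1 
   S1   S2  S3 
 * S2   S2  S4 
   S3   S4  S5 
   S4   S4  S6 
   S5   S6  S1 
   S6   S6  S2 
(> = start, * = accepting)

start=S0 accept=S2 S0-p->S0 S0-q->S1 S1-p->S2 S1-q->S3 S2-p->S2 S2-q->S4 S3-p->S4 S3-q->S5 S4-p->S4 S4-q->S6 S5-p->S6 S5-q->S1 S6-p->S6 S6-q->S2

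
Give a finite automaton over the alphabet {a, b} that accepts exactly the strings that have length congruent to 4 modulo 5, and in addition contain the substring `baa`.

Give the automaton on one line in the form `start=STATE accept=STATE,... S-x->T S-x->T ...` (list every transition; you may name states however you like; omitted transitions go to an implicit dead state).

Build one automaton per condition and run them in lockstep. One (5 states) tracks the input length modulo 5; the other (4 states) tracks whether and how much of `baa` has been seen. Each combined state is a pair, one component from each; accept when both components accept.
With 20 states:
          a    b  
>  s0     s1   s2 
   s1     s3   s4 
   s2     s5   s4 
   s3     s6   s7 
   s4     s8   s7 
   s5     s9   s7 
   s6    s10  s11 
   s7    s12  s11 
   s8    s13  s11 
   s9    s13  s13 
   s10    s0  s14 
   s11   s15  s14 
   s12   s16  s14 
 * s13   s16  s16 
   s14   s17   s2 
   s15   s18   s2 
   s16   s18  s18 
   s17   s19   s4 
   s18   s19  s19 
   s19    s9   s9 
(> = start, * = accepting)

start=s0 accept=s13 s0-a->s1 s0-b->s2 s1-a->s3 s1-b->s4 s2-a->s5 s2-b->s4 s3-a->s6 s3-b->s7 s4-a->s8 s4-b->s7 s5-a->s9 s5-b->s7 s6-a->s10 s6-b->s11 s7-a->s12 s7-b->s11 s8-a->s13 s8-b->s11 s9-a->s13 s9-b->s13 s10-a->s0 s10-b->s14 s11-a->s15 s11-b->s14 s12-a->s16 s12-b->s14 s13-a->s16 s13-b->s16 s14-a->s17 s14-b->s2 s15-a->s18 s15-b->s2 s16-a->s18 s16-b->s18 s17-a->s19 s17-b->s4 s18-a->s19 s18-b->s19 s19-a->s9 s19-b->s9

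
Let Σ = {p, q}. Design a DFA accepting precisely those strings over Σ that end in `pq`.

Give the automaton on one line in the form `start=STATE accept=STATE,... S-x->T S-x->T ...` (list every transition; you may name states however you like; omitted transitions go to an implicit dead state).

start=A accept=C A-p->B A-q->A B-p->B B-q->C C-p->B C-q->A

Remember how much of `pq` the current input suffix matches. State A means no match yet; B means the last symbol is `p`; C means the last 2 symbols are `pq`. Only C accepts. On a mismatch, fall back to the longest proper suffix that is still a prefix of `pq`.
With 3 states:
       p  q 
>  A   B  A 
   B   B  C 
 * C   B  A 
(> = start, * = accepting)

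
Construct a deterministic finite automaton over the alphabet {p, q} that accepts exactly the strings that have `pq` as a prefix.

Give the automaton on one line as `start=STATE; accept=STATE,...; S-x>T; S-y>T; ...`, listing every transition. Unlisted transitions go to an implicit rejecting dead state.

start=A; accept=C; A-p>B; A-q>D; B-p>D; B-q>C; C-p>C; C-q>C; D-p>D; D-q>D

Check the first 2 symbols one by one: A through B record how many have matched `pq` so far; any wrong symbol goes to the dead state D. After all 2 match we enter the accepting sink C.
4 states suffice.
       p  q 
>  A   B  D 
   B   D  C 
 * C   C  C 
   D   D  D 
(> = start, * = accepting)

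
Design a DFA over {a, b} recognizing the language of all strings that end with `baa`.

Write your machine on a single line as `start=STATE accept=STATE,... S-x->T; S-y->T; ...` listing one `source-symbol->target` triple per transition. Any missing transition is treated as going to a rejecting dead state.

Let each state record the length of the longest suffix of the input read so far that is also a prefix of `baa`. q1 means the last symbol is `b`; q2 means the last 2 symbols are `ba`; q3 means the last 3 symbols are `baa`. Accept only at q3, where the string currently ends in `baa`.
        a   b  
>  q0   q0  q1 
   q1   q2  q1 
   q2   q3  q1 
 * q3   q0  q1 
(> = start, * = accepting)

start=q0; accept=q3; q0-a->q0; q0-b->q1; q1-a->q2; q1-b->q1; q2-a->q3; q2-b->q1; q3-a->q0; q3-b->q1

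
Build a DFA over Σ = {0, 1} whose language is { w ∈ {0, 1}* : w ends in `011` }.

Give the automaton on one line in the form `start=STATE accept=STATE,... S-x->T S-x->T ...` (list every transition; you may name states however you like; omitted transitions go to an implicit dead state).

start=q0 accept=q3 q0-0->q1 q0-1->q0 q1-0->q1 q1-1->q2 q2-0->q1 q2-1->q3 q3-0->q1 q3-1->q0

Let each state record the length of the longest suffix of the input read so far that is also a prefix of `011`. q1 means the last symbol is `0`; q2 means the last 2 symbols are `01`; q3 means the last 3 symbols are `011`. Accept only at q3, where the string currently ends in `011`.
4 states suffice.
        0   1  
>  q0   q1  q0 
   q1   q1  q2 
   q2   q1  q3 
 * q3   q1  q0 
(> = start, * = accepting)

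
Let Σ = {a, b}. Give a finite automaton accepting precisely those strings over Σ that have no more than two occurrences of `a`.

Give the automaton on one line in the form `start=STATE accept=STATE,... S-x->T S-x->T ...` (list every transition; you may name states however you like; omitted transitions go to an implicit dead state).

start=s0 accept=s0,s1,s2 s0-a->s1 s0-b->s0 s1-a->s2 s1-b->s1 s2-a->s3 s2-b->s2 s3-a->s3 s3-b->s3

Only the number of `a`s matters, and only up to 3. Make a chain s0 → s1 → s2 → s3 advanced by each `a` (with s3 absorbing); every other symbol self-loops. The accepting set is {s0, s1, s2}.
A 4-state machine:
        a   b  
>* s0   s1  s0 
 * s1   s2  s1 
 * s2   s3  s2 
   s3   s3  s3 
(> = start, * = accepting)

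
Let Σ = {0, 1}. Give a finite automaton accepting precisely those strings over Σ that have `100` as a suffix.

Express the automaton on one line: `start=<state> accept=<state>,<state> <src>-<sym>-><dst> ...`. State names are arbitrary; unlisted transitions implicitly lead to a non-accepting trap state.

start=q0 accept=q3 q0-0->q0 q0-1->q1 q1-0->q2 q1-1->q1 q2-0->q3 q2-1->q1 q3-0->q0 q3-1->q1

Let each state record the length of the longest suffix of the input read so far that is also a prefix of `100`. q1 means the last symbol is `1`; q2 means the last 2 symbols are `10`; q3 means the last 3 symbols are `100`. Accept only at q3, where the string currently ends in `100`.
A 4-state machine:
        0   1  
>  q0   q0  q1 
   q1   q2  q1 
   q2   q3  q1 
 * q3   q0  q1 
(> = start, * = accepting)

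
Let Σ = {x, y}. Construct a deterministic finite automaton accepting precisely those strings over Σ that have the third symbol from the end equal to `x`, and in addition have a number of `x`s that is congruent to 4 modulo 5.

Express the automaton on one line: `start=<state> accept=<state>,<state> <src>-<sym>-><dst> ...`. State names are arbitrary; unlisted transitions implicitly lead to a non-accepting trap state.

Run two small machines in parallel and take their product. The first has 15 states tracking the last 3 symbols read; the second has 5 states tracking the count of `x`s modulo 5. A product state is a pair (one from each), accepting exactly when both do. Equivalent product states are then merged.
16 states suffice.
          x    y  
>  q0     q1   q0 
   q1     q2   q1 
   q2     q3   q4 
   q3     q5   q6 
   q4     q7   q4 
 * q5     q0   q8 
   q6     q9  q10 
   q7    q11   q6 
 * q8     q0  q12 
 * q9     q0  q13 
   q10   q14  q10 
   q11    q0   q8 
 * q12    q0  q15 
   q13    q0  q12 
   q14    q0  q13 
   q15    q0  q15 
(> = start, * = accepting)

start=q0 accept=q5,q8,q9,q12 q0-x->q1 q0-y->q0 q1-x->q2 q1-y->q1 q2-x->q3 q2-y->q4 q3-x->q5 q3-y->q6 q4-x->q7 q4-y->q4 q5-x->q0 q5-y->q8 q6-x->q9 q6-y->q10 q7-x->q11 q7-y->q6 q8-x->q0 q8-y->q12 q9-x->q0 q9-y->q13 q10-x->q14 q10-y->q10 q11-x->q0 q11-y->q8 q12-x->q0 q12-y->q15 q13-x->q0 q13-y->q12 q14-x->q0 q14-y->q13 q15-x->q0 q15-y->q15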